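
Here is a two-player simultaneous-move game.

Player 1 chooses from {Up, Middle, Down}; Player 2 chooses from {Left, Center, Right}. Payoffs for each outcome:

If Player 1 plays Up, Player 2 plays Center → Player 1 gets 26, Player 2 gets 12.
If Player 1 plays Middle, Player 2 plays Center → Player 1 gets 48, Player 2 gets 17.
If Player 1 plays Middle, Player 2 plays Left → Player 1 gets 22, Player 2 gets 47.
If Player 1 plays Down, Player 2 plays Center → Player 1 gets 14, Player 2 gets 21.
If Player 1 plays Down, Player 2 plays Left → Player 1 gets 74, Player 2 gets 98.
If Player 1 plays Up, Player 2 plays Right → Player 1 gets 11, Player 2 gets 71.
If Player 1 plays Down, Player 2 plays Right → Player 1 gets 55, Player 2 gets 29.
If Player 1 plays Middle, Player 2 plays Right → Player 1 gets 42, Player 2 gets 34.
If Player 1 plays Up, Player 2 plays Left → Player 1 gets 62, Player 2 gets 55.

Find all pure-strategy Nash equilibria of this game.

Check each profile: it is a Nash equilibrium iff no player can strictly gain by switching unilaterally.
(Up, Left): Player 1 can switch to Down (62 → 74). Not NE.
(Up, Center): Player 1 can switch to Middle (26 → 48). Not NE.
(Up, Right): Player 1 can switch to Middle (11 → 42). Not NE.
(Middle, Left): Player 1 can switch to Up (22 → 62). Not NE.
(Middle, Center): Player 2 can switch to Left (17 → 47). Not NE.
(Middle, Right): Player 1 can switch to Down (42 → 55). Not NE.
(Down, Left): Player 1 gets 74, best alternative 62; Player 2 gets 98, best alternative 29. No profitable deviation — NE.
(The remaining 2 profiles each have a profitable deviation by the same check.)

(Down, Left)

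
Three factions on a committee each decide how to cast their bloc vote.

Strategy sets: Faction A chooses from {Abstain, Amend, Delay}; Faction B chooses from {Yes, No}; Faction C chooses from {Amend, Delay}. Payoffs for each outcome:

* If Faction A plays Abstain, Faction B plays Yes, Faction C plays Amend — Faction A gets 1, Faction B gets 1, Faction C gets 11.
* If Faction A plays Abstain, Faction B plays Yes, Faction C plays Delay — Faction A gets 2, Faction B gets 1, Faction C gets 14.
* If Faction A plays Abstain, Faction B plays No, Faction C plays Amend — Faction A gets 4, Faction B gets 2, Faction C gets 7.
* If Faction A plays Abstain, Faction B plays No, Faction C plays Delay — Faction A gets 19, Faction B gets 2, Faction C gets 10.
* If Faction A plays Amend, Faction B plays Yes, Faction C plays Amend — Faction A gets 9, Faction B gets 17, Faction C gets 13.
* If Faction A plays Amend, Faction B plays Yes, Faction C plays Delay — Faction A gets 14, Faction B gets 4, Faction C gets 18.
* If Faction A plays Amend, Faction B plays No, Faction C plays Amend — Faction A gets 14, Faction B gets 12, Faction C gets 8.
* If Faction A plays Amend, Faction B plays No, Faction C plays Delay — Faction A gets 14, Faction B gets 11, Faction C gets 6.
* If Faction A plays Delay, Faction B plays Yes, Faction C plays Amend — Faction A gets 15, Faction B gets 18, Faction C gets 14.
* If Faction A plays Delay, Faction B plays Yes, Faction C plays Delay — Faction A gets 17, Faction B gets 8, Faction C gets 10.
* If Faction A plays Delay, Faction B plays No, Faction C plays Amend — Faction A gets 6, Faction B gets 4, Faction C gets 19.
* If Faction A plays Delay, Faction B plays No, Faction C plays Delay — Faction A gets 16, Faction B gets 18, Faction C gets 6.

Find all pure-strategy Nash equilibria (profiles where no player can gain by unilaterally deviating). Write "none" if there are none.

The pure Nash equilibria are (Abstain, No, Delay), (Delay, Yes, Amend).

(Abstain, Yes, Amend): Faction A can switch to Amend (1 → 9). Not NE.
(Abstain, Yes, Delay): Faction A can switch to Amend (2 → 14). Not NE.
(Abstain, No, Amend): Faction A can switch to Amend (4 → 14). Not NE.
(Abstain, No, Delay): Faction A gets 19, best alternative 16; Faction B gets 2, best alternative 1; Faction C gets 10, best alternative 7. No profitable deviation — NE.
(Amend, Yes, Amend): Faction A can switch to Delay (9 → 15). Not NE.
(Amend, Yes, Delay): Faction A can switch to Delay (14 → 17). Not NE.
(Amend, No, Amend): Faction B can switch to Yes (12 → 17). Not NE.
(Amend, No, Delay): Faction A can switch to Abstain (14 → 19). Not NE.
(Delay, Yes, Amend): Faction A gets 15, best alternative 9; Faction B gets 18, best alternative 4; Faction C gets 14, best alternative 10. No profitable deviation — NE.
(Delay, Yes, Delay): Faction B can switch to No (8 → 18). Not NE.
(The remaining 2 profiles each have a profitable deviation by the same check.)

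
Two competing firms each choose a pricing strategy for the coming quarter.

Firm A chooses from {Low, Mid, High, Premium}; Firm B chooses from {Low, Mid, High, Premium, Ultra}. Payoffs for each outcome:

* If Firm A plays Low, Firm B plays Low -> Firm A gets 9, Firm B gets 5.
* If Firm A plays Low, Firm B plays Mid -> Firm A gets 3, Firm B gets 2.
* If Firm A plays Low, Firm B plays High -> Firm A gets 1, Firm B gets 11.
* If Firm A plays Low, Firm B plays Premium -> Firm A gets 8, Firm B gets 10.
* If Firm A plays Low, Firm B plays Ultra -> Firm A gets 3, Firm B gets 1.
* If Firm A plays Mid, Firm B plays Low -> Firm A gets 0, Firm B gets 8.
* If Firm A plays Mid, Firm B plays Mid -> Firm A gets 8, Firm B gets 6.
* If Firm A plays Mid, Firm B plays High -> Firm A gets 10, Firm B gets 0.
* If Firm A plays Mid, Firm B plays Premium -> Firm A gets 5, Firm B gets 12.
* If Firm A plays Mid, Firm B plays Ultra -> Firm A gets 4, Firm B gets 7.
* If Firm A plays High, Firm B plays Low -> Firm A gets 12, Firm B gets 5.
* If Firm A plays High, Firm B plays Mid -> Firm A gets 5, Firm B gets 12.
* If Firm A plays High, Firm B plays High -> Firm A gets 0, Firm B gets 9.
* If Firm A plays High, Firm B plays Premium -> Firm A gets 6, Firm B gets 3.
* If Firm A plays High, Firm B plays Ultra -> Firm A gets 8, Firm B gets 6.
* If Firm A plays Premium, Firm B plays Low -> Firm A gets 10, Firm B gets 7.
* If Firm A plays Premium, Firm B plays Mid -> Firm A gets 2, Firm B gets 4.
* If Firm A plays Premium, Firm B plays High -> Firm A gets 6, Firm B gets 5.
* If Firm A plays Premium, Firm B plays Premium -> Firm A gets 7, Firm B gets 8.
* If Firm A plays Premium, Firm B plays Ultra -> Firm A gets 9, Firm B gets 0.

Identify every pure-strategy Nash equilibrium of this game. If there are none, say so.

Firm A against Low: payoffs 9, 0, 12, 10 → best response High.
Firm A against Mid: payoffs 3, 8, 5, 2 → best response Mid.
Firm A against High: payoffs 1, 10, 0, 6 → best response Mid.
Firm A against Premium: payoffs 8, 5, 6, 7 → best response Low.
Firm A against Ultra: payoffs 3, 4, 8, 9 → best response Premium.
Firm B against Low: payoffs 5, 2, 11, 10, 1 → best response High.
Firm B against Mid: payoffs 8, 6, 0, 12, 7 → best response Premium.
Firm B against High: payoffs 5, 12, 9, 3, 6 → best response Mid.
Firm B against Premium: payoffs 7, 4, 5, 8, 0 → best response Premium.
No profile is a mutual best response for all players.

No pure-strategy Nash equilibrium.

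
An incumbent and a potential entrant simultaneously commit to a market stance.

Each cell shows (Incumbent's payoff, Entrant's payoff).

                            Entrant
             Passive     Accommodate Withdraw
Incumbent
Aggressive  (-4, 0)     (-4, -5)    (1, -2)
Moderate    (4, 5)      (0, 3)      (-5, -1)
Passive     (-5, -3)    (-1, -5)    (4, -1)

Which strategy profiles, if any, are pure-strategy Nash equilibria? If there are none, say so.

Mark each player's best response to every combination of opponents' strategies; a profile where every player is best-responding is a pure Nash equilibrium.
Incumbent against Passive: payoffs -4, 4, -5 → best response Moderate.
Incumbent against Accommodate: payoffs -4, 0, -1 → best response Moderate.
Incumbent against Withdraw: payoffs 1, -5, 4 → best response Passive.
Entrant against Aggressive: payoffs 0, -5, -2 → best response Passive.
Entrant against Moderate: payoffs 5, 3, -1 → best response Passive.
Entrant against Passive: payoffs -3, -5, -1 → best response Withdraw.
Mutual best responses: (Moderate, Passive); (Passive, Withdraw).

The pure Nash equilibria are (Moderate, Passive) and (Passive, Withdraw).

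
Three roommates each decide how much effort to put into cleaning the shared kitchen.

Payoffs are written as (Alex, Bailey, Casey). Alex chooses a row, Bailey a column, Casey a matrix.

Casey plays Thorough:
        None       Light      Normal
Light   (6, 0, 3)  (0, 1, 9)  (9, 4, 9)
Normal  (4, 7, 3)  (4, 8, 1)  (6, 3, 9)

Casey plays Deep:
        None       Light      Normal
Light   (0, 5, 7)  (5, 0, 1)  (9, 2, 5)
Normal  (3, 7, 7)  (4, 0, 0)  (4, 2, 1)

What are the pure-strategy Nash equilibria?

(Light, Normal, Thorough), (Normal, None, Deep), (Normal, Light, Thorough)

For each strategy profile, look for a profitable unilateral deviation.
(Light, None, Thorough): Bailey can switch to Light (0 → 1). Not NE.
(Light, None, Deep): Alex can switch to Normal (0 → 3). Not NE.
(Light, Light, Thorough): Alex can switch to Normal (0 → 4). Not NE.
(Light, Light, Deep): Bailey can switch to None (0 → 5). Not NE.
(Light, Normal, Thorough): Alex gets 9, best alternative 6; Bailey gets 4, best alternative 1; Casey gets 9, best alternative 5. No profitable deviation — NE.
(Light, Normal, Deep): Bailey can switch to None (2 → 5). Not NE.
(Normal, None, Thorough): Alex can switch to Light (4 → 6). Not NE.
(Normal, None, Deep): Alex gets 3, best alternative 0; Bailey gets 7, best alternative 2; Casey gets 7, best alternative 3. No profitable deviation — NE.
(Normal, Light, Thorough): Alex gets 4, best alternative 0; Bailey gets 8, best alternative 7; Casey gets 1, best alternative 0. No profitable deviation — NE.
(Normal, Light, Deep): Alex can switch to Light (4 → 5). Not NE.
(Normal, Normal, Thorough): Alex can switch to Light (6 → 9). Not NE.
(Normal, Normal, Deep): Alex can switch to Light (4 → 9). Not NE.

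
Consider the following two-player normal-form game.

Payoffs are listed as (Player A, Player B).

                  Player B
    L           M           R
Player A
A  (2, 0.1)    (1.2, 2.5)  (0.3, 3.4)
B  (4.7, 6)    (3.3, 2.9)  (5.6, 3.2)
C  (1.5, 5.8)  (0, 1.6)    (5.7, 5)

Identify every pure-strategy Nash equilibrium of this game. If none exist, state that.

(B, L)

Player A against L: payoffs 2, 4.7, 1.5 → best response B.
Player A against M: payoffs 1.2, 3.3, 0 → best response B.
Player A against R: payoffs 0.3, 5.6, 5.7 → best response C.
Player B against A: payoffs 0.1, 2.5, 3.4 → best response R.
Player B against B: payoffs 6, 2.9, 3.2 → best response L.
Player B against C: payoffs 5.8, 1.6, 5 → best response L.
Mutual best responses: (B, L).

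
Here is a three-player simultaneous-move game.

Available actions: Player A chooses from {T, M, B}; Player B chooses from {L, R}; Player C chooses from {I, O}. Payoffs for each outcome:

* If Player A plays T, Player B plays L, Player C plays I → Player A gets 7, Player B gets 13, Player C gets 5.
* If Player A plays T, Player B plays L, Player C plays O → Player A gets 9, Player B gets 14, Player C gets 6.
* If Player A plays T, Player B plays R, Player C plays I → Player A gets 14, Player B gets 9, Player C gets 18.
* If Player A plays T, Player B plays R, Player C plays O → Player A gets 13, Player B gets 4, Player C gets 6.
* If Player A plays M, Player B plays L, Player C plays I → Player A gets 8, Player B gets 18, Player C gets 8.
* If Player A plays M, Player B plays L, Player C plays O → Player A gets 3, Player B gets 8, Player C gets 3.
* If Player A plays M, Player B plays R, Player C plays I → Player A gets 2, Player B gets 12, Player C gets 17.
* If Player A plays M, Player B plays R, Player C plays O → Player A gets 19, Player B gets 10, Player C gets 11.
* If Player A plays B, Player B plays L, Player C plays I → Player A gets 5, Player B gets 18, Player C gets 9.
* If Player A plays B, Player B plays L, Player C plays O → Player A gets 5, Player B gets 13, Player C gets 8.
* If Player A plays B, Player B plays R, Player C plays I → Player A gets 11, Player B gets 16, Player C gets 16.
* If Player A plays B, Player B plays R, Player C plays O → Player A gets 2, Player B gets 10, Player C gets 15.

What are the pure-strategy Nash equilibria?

Player A against (L, I): payoffs 7, 8, 5 → best response M.
Player A against (L, O): payoffs 9, 3, 5 → best response T.
Player A against (R, I): payoffs 14, 2, 11 → best response T.
Player A against (R, O): payoffs 13, 19, 2 → best response M.
Player B against (T, I): payoffs 13, 9 → best response L.
Player B against (T, O): payoffs 14, 4 → best response L.
Player B against (M, I): payoffs 18, 12 → best response L.
Player B against (M, O): payoffs 8, 10 → best response R.
Player B against (B, I): payoffs 18, 16 → best response L.
Player B against (B, O): payoffs 13, 10 → best response L.
Player C against (T, L): payoffs 5, 6 → best response O.
Player C against (T, R): payoffs 18, 6 → best response I.
Player C against (M, L): payoffs 8, 3 → best response I.
Player C against (M, R): payoffs 17, 11 → best response I.
Player C against (B, L): payoffs 9, 8 → best response I.
Player C against (B, R): payoffs 16, 15 → best response I.
Mutual best responses: (T, L, O); (M, L, I).

The pure Nash equilibria are (T, L, O) and (M, L, I).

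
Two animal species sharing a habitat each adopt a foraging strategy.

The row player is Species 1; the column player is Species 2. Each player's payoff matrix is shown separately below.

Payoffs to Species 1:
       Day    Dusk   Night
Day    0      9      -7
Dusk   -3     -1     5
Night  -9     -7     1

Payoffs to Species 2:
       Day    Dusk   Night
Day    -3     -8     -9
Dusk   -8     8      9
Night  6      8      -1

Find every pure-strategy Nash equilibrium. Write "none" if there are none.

Pure-strategy Nash equilibria: (Day, Day), (Dusk, Night)

For each player, find the best response to each opponent profile; mutual best responses are the pure NE.
Species 1 against Day: payoffs 0, -3, -9 → best response Day.
Species 1 against Dusk: payoffs 9, -1, -7 → best response Day.
Species 1 against Night: payoffs -7, 5, 1 → best response Dusk.
Species 2 against Day: payoffs -3, -8, -9 → best response Day.
Species 2 against Dusk: payoffs -8, 8, 9 → best response Night.
Species 2 against Night: payoffs 6, 8, -1 → best response Dusk.
Mutual best responses: (Day, Day); (Dusk, Night).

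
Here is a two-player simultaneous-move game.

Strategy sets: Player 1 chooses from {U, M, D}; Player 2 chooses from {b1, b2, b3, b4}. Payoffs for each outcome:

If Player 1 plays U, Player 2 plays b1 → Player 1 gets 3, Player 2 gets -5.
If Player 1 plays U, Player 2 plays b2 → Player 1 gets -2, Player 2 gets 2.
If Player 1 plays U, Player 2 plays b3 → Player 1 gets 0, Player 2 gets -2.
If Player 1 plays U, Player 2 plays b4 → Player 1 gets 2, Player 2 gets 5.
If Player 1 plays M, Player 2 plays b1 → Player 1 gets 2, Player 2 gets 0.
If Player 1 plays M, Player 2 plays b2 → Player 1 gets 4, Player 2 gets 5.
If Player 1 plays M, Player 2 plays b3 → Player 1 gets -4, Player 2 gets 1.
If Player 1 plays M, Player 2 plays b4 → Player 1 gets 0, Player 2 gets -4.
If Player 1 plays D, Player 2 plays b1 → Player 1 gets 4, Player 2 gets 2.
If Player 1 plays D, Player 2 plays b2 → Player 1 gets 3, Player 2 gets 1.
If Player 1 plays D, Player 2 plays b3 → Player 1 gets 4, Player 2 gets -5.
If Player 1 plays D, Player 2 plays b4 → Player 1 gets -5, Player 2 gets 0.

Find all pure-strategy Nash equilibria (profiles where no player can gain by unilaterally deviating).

Check each profile: it is a Nash equilibrium iff no player can strictly gain by switching unilaterally.
(U, b1): Player 1 can switch to D (3 → 4). Not NE.
(U, b2): Player 1 can switch to M (-2 → 4). Not NE.
(U, b3): Player 1 can switch to D (0 → 4). Not NE.
(U, b4): Player 1 gets 2, best alternative 0; Player 2 gets 5, best alternative 2. No profitable deviation — NE.
(M, b1): Player 1 can switch to U (2 → 3). Not NE.
(M, b2): Player 1 gets 4, best alternative 3; Player 2 gets 5, best alternative 1. No profitable deviation — NE.
(M, b3): Player 1 can switch to U (-4 → 0). Not NE.
(M, b4): Player 1 can switch to U (0 → 2). Not NE.
(D, b1): Player 1 gets 4, best alternative 3; Player 2 gets 2, best alternative 1. No profitable deviation — NE.
(D, b2): Player 1 can switch to M (3 → 4). Not NE.
(D, b3): Player 2 can switch to b1 (-5 → 2). Not NE.
(D, b4): Player 1 can switch to U (-5 → 2). Not NE.

The pure Nash equilibria are (U, b4) and (M, b2) and (D, b1).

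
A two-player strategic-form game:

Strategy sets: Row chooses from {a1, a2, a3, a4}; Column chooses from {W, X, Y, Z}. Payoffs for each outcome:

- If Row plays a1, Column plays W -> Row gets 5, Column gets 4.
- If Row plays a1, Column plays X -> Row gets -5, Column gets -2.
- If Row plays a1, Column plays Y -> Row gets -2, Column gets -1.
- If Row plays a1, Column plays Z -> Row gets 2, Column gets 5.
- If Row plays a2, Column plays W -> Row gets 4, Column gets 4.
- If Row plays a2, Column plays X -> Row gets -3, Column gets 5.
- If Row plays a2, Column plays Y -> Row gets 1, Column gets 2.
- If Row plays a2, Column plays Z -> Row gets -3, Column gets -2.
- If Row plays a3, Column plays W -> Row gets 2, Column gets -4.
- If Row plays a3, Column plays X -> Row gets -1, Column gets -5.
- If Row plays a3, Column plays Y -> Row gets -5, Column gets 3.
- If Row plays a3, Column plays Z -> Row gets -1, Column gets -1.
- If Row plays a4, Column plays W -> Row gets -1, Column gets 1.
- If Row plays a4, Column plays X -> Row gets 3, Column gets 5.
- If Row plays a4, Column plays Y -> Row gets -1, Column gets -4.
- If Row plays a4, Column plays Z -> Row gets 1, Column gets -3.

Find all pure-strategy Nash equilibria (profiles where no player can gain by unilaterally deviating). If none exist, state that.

For each strategy profile, look for a profitable unilateral deviation.
(a1, W): Column can switch to Z (4 → 5). Not NE.
(a1, X): Row can switch to a2 (-5 → -3). Not NE.
(a1, Y): Row can switch to a2 (-2 → 1). Not NE.
(a1, Z): Row gets 2, best alternative 1; Column gets 5, best alternative 4. No profitable deviation — NE.
(a2, W): Row can switch to a1 (4 → 5). Not NE.
(a2, X): Row can switch to a3 (-3 → -1). Not NE.
(a2, Y): Column can switch to W (2 → 4). Not NE.
(a2, Z): Row can switch to a1 (-3 → 2). Not NE.
(a3, W): Row can switch to a1 (2 → 5). Not NE.
(a3, X): Row can switch to a4 (-1 → 3). Not NE.
(a3, Y): Row can switch to a1 (-5 → -2). Not NE.
(a4, X): Row gets 3, best alternative -1; Column gets 5, best alternative 1. No profitable deviation — NE.
(The remaining 4 profiles each have a profitable deviation by the same check.)

The pure Nash equilibria are (a1, Z); (a4, X).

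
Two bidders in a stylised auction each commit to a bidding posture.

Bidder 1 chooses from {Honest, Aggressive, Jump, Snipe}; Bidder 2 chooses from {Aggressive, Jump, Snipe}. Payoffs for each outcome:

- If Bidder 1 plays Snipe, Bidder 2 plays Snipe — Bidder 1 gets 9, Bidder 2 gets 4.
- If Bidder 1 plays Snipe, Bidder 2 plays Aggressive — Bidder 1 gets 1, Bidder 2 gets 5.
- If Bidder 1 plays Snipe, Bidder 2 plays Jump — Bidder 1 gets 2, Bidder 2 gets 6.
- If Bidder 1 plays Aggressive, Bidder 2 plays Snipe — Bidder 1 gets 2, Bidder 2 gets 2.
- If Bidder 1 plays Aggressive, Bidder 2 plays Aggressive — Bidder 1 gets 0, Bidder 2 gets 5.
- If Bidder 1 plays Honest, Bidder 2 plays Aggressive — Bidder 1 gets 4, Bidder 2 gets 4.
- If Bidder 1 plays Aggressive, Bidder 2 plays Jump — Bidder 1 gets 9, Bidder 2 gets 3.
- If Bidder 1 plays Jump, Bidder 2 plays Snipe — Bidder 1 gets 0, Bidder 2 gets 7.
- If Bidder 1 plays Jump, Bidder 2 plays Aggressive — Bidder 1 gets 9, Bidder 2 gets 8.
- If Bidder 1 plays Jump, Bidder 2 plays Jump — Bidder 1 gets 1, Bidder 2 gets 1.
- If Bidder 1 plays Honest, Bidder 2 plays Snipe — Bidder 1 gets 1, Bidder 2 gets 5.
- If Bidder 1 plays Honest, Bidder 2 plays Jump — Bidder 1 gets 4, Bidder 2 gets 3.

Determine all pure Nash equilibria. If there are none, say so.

Pure NE: (Jump, Aggressive)

For each player, find the best response to each opponent profile; mutual best responses are the pure NE.
Bidder 1 against Aggressive: payoffs 4, 0, 9, 1 → best response Jump.
Bidder 1 against Jump: payoffs 4, 9, 1, 2 → best response Aggressive.
Bidder 1 against Snipe: payoffs 1, 2, 0, 9 → best response Snipe.
Bidder 2 against Honest: payoffs 4, 3, 5 → best response Snipe.
Bidder 2 against Aggressive: payoffs 5, 3, 2 → best response Aggressive.
Bidder 2 against Jump: payoffs 8, 1, 7 → best response Aggressive.
Bidder 2 against Snipe: payoffs 5, 6, 4 → best response Jump.
Mutual best responses: (Jump, Aggressive).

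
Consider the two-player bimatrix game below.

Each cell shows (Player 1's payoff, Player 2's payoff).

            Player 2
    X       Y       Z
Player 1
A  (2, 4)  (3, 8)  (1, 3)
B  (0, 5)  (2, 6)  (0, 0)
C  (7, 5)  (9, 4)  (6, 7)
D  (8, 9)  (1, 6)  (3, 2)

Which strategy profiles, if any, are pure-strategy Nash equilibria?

(C, Z) and (D, X)

Player 1 against X: payoffs 2, 0, 7, 8 → best response D.
Player 1 against Y: payoffs 3, 2, 9, 1 → best response C.
Player 1 against Z: payoffs 1, 0, 6, 3 → best response C.
Player 2 against A: payoffs 4, 8, 3 → best response Y.
Player 2 against B: payoffs 5, 6, 0 → best response Y.
Player 2 against C: payoffs 5, 4, 7 → best response Z.
Player 2 against D: payoffs 9, 6, 2 → best response X.
Mutual best responses: (C, Z); (D, X).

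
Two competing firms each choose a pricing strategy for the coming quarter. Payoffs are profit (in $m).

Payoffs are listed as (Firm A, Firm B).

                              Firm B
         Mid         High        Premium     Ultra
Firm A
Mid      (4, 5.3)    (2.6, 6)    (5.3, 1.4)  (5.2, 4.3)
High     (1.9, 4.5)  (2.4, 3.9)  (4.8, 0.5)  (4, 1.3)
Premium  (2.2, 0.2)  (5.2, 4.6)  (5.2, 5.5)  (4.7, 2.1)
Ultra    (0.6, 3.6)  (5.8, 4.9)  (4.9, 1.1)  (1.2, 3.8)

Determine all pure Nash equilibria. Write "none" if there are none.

(Ultra, High)

Firm A against Mid: payoffs 4, 1.9, 2.2, 0.6 → best response Mid.
Firm A against High: payoffs 2.6, 2.4, 5.2, 5.8 → best response Ultra.
Firm A against Premium: payoffs 5.3, 4.8, 5.2, 4.9 → best response Mid.
Firm A against Ultra: payoffs 5.2, 4, 4.7, 1.2 → best response Mid.
Firm B against Mid: payoffs 5.3, 6, 1.4, 4.3 → best response High.
Firm B against High: payoffs 4.5, 3.9, 0.5, 1.3 → best response Mid.
Firm B against Premium: payoffs 0.2, 4.6, 5.5, 2.1 → best response Premium.
Firm B against Ultra: payoffs 3.6, 4.9, 1.1, 3.8 → best response High.
Mutual best responses: (Ultra, High).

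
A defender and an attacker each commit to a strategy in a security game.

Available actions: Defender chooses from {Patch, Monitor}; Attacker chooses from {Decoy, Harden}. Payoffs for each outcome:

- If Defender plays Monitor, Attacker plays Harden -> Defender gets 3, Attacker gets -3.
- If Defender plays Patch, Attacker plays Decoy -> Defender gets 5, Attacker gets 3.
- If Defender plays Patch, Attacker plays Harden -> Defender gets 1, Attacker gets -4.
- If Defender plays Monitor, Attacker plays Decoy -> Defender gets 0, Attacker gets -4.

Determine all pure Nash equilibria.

Defender against Decoy: payoffs 5, 0 → best response Patch.
Defender against Harden: payoffs 1, 3 → best response Monitor.
Attacker against Patch: payoffs 3, -4 → best response Decoy.
Attacker against Monitor: payoffs -4, -3 → best response Harden.
Mutual best responses: (Patch, Decoy); (Monitor, Harden).

(Patch, Decoy), (Monitor, Harden)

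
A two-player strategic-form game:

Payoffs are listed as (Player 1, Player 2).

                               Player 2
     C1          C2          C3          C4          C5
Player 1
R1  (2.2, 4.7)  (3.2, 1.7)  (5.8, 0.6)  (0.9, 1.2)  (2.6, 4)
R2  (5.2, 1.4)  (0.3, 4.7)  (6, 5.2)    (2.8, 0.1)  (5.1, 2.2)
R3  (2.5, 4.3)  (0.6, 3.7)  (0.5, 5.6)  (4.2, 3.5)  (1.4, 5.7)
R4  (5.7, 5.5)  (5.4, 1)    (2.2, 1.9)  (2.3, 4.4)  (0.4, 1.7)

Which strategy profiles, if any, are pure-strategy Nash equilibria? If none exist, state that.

Mark each player's best response to every combination of opponents' strategies; a profile where every player is best-responding is a pure Nash equilibrium.
Player 1 against C1: payoffs 2.2, 5.2, 2.5, 5.7 → best response R4.
Player 1 against C2: payoffs 3.2, 0.3, 0.6, 5.4 → best response R4.
Player 1 against C3: payoffs 5.8, 6, 0.5, 2.2 → best response R2.
Player 1 against C4: payoffs 0.9, 2.8, 4.2, 2.3 → best response R3.
Player 1 against C5: payoffs 2.6, 5.1, 1.4, 0.4 → best response R2.
Player 2 against R1: payoffs 4.7, 1.7, 0.6, 1.2, 4 → best response C1.
Player 2 against R2: payoffs 1.4, 4.7, 5.2, 0.1, 2.2 → best response C3.
Player 2 against R3: payoffs 4.3, 3.7, 5.6, 3.5, 5.7 → best response C5.
Player 2 against R4: payoffs 5.5, 1, 1.9, 4.4, 1.7 → best response C1.
Mutual best responses: (R2, C3); (R4, C1).

Pure-strategy Nash equilibria: (R2, C3), (R4, C1)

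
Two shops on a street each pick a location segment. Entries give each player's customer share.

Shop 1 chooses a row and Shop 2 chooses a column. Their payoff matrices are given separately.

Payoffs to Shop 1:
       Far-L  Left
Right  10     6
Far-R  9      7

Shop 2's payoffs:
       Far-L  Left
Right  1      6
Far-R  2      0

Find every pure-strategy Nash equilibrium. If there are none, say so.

There is no pure-strategy Nash equilibrium.

Shop 1 against Far-L: payoffs 10, 9 → best response Right.
Shop 1 against Left: payoffs 6, 7 → best response Far-R.
Shop 2 against Right: payoffs 1, 6 → best response Left.
Shop 2 against Far-R: payoffs 2, 0 → best response Far-L.
No profile is a mutual best response for all players.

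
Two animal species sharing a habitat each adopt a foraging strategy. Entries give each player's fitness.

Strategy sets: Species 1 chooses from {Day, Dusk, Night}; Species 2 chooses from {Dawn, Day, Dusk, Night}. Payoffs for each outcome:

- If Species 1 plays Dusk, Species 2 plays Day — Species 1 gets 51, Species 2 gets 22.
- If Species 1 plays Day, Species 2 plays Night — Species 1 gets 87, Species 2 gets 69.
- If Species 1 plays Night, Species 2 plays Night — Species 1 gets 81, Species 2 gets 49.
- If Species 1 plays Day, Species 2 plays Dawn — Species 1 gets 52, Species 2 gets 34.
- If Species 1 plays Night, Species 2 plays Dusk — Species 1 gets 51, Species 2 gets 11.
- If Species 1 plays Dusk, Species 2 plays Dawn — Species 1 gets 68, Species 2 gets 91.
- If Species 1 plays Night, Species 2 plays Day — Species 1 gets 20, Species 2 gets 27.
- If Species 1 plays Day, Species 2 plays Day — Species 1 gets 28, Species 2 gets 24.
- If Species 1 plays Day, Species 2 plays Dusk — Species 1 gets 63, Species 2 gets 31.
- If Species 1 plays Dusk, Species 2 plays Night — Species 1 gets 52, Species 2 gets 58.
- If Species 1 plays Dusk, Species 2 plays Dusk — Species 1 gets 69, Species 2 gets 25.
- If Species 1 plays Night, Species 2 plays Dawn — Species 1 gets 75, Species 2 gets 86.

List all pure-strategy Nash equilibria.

The pure Nash equilibria are (Day, Night); (Night, Dawn).

Species 1 against Dawn: payoffs 52, 68, 75 → best response Night.
Species 1 against Day: payoffs 28, 51, 20 → best response Dusk.
Species 1 against Dusk: payoffs 63, 69, 51 → best response Dusk.
Species 1 against Night: payoffs 87, 52, 81 → best response Day.
Species 2 against Day: payoffs 34, 24, 31, 69 → best response Night.
Species 2 against Dusk: payoffs 91, 22, 25, 58 → best response Dawn.
Species 2 against Night: payoffs 86, 27, 11, 49 → best response Dawn.
Mutual best responses: (Day, Night); (Night, Dawn).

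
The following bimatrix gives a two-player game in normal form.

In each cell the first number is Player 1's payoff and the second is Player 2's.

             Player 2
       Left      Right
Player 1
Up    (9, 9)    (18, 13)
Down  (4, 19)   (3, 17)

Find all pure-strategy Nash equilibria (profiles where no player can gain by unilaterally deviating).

(Up, Right)

For each player, find the best response to each opponent profile; mutual best responses are the pure NE.
Player 1 against Left: payoffs 9, 4 → best response Up.
Player 1 against Right: payoffs 18, 3 → best response Up.
Player 2 against Up: payoffs 9, 13 → best response Right.
Player 2 against Down: payoffs 19, 17 → best response Left.
Mutual best responses: (Up, Right).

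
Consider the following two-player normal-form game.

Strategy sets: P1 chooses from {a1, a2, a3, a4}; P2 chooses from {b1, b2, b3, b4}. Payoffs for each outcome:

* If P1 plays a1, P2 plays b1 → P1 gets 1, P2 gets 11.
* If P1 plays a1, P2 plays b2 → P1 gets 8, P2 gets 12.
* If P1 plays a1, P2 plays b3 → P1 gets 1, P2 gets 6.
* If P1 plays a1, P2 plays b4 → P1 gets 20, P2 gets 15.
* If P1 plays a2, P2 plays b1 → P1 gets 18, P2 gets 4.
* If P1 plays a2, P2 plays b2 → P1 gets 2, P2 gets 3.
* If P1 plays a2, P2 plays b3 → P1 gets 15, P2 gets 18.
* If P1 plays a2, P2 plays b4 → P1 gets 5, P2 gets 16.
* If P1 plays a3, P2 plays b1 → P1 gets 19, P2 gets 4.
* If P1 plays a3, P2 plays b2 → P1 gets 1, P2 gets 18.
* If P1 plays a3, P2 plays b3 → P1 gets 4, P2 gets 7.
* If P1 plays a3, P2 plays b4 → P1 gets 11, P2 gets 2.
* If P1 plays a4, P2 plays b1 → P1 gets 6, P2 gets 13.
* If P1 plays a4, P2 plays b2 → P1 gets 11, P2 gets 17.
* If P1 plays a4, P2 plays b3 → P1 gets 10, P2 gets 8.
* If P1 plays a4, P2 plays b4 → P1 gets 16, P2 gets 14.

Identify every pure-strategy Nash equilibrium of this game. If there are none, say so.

The pure Nash equilibria are (a1, b4), (a2, b3), (a4, b2).

Mark each player's best response to every combination of opponents' strategies; a profile where every player is best-responding is a pure Nash equilibrium.
P1 against b1: payoffs 1, 18, 19, 6 → best response a3.
P1 against b2: payoffs 8, 2, 1, 11 → best response a4.
P1 against b3: payoffs 1, 15, 4, 10 → best response a2.
P1 against b4: payoffs 20, 5, 11, 16 → best response a1.
P2 against a1: payoffs 11, 12, 6, 15 → best response b4.
P2 against a2: payoffs 4, 3, 18, 16 → best response b3.
P2 against a3: payoffs 4, 18, 7, 2 → best response b2.
P2 against a4: payoffs 13, 17, 8, 14 → best response b2.
Mutual best responses: (a1, b4); (a2, b3); (a4, b2).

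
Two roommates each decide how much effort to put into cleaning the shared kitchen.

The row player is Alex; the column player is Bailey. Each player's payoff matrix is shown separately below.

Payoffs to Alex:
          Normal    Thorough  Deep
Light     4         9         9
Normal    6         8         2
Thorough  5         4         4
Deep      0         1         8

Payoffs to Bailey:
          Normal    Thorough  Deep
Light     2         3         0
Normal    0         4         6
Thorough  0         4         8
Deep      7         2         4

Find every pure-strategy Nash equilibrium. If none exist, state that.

(Light, Thorough)

Mark each player's best response to every combination of opponents' strategies; a profile where every player is best-responding is a pure Nash equilibrium.
Alex against Normal: payoffs 4, 6, 5, 0 → best response Normal.
Alex against Thorough: payoffs 9, 8, 4, 1 → best response Light.
Alex against Deep: payoffs 9, 2, 4, 8 → best response Light.
Bailey against Light: payoffs 2, 3, 0 → best response Thorough.
Bailey against Normal: payoffs 0, 4, 6 → best response Deep.
Bailey against Thorough: payoffs 0, 4, 8 → best response Deep.
Bailey against Deep: payoffs 7, 2, 4 → best response Normal.
Mutual best responses: (Light, Thorough).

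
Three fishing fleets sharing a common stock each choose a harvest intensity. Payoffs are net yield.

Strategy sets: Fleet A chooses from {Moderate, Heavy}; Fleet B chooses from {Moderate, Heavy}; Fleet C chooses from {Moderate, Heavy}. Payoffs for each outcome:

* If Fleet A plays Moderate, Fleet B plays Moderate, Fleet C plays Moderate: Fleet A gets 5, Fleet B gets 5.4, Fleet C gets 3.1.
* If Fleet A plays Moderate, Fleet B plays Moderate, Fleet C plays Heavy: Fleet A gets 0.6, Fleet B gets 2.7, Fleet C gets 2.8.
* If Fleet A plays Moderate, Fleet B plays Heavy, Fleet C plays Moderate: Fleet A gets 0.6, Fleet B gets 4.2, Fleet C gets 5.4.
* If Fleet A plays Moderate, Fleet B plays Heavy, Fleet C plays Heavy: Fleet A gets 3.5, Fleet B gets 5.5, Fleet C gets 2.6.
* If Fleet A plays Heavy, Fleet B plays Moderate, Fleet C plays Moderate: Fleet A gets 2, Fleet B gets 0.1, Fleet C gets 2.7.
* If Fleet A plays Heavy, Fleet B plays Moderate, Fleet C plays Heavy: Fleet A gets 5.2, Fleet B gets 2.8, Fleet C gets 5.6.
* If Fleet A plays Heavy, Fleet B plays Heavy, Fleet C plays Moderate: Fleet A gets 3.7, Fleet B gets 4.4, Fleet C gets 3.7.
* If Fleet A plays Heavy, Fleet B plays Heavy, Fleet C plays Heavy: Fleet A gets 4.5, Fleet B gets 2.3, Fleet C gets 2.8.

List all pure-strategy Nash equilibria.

Pure-strategy Nash equilibria: (Moderate, Moderate, Moderate), (Heavy, Moderate, Heavy), (Heavy, Heavy, Moderate)

For each player, find the best response to each opponent profile; mutual best responses are the pure NE.
Fleet A against (Moderate, Moderate): payoffs 5, 2 → best response Moderate.
Fleet A against (Moderate, Heavy): payoffs 0.6, 5.2 → best response Heavy.
Fleet A against (Heavy, Moderate): payoffs 0.6, 3.7 → best response Heavy.
Fleet A against (Heavy, Heavy): payoffs 3.5, 4.5 → best response Heavy.
Fleet B against (Moderate, Moderate): payoffs 5.4, 4.2 → best response Moderate.
Fleet B against (Moderate, Heavy): payoffs 2.7, 5.5 → best response Heavy.
Fleet B against (Heavy, Moderate): payoffs 0.1, 4.4 → best response Heavy.
Fleet B against (Heavy, Heavy): payoffs 2.8, 2.3 → best response Moderate.
Fleet C against (Moderate, Moderate): payoffs 3.1, 2.8 → best response Moderate.
Fleet C against (Moderate, Heavy): payoffs 5.4, 2.6 → best response Moderate.
Fleet C against (Heavy, Moderate): payoffs 2.7, 5.6 → best response Heavy.
Fleet C against (Heavy, Heavy): payoffs 3.7, 2.8 → best response Moderate.
Mutual best responses: (Moderate, Moderate, Moderate); (Heavy, Moderate, Heavy); (Heavy, Heavy, Moderate).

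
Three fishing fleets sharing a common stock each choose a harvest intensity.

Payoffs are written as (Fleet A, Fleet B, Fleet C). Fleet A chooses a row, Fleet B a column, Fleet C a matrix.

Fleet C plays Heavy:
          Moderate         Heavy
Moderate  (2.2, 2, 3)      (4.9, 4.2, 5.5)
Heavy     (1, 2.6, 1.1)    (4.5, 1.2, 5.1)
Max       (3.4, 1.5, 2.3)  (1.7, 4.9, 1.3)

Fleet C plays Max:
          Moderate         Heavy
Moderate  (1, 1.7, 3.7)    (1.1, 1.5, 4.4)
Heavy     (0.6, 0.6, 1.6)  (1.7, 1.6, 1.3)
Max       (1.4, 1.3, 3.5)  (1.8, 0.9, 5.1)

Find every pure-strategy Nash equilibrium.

(Moderate, Heavy, Heavy); (Max, Moderate, Max)

Mark each player's best response to every combination of opponents' strategies; a profile where every player is best-responding is a pure Nash equilibrium.
Fleet A against (Moderate, Heavy): payoffs 2.2, 1, 3.4 → best response Max.
Fleet A against (Moderate, Max): payoffs 1, 0.6, 1.4 → best response Max.
Fleet A against (Heavy, Heavy): payoffs 4.9, 4.5, 1.7 → best response Moderate.
Fleet A against (Heavy, Max): payoffs 1.1, 1.7, 1.8 → best response Max.
Fleet B against (Moderate, Heavy): payoffs 2, 4.2 → best response Heavy.
Fleet B against (Moderate, Max): payoffs 1.7, 1.5 → best response Moderate.
Fleet B against (Heavy, Heavy): payoffs 2.6, 1.2 → best response Moderate.
Fleet B against (Heavy, Max): payoffs 0.6, 1.6 → best response Heavy.
Fleet B against (Max, Heavy): payoffs 1.5, 4.9 → best response Heavy.
Fleet B against (Max, Max): payoffs 1.3, 0.9 → best response Moderate.
Fleet C against (Moderate, Moderate): payoffs 3, 3.7 → best response Max.
Fleet C against (Moderate, Heavy): payoffs 5.5, 4.4 → best response Heavy.
Fleet C against (Heavy, Moderate): payoffs 1.1, 1.6 → best response Max.
Fleet C against (Heavy, Heavy): payoffs 5.1, 1.3 → best response Heavy.
Fleet C against (Max, Moderate): payoffs 2.3, 3.5 → best response Max.
Fleet C against (Max, Heavy): payoffs 1.3, 5.1 → best response Max.
Mutual best responses: (Moderate, Heavy, Heavy); (Max, Moderate, Max).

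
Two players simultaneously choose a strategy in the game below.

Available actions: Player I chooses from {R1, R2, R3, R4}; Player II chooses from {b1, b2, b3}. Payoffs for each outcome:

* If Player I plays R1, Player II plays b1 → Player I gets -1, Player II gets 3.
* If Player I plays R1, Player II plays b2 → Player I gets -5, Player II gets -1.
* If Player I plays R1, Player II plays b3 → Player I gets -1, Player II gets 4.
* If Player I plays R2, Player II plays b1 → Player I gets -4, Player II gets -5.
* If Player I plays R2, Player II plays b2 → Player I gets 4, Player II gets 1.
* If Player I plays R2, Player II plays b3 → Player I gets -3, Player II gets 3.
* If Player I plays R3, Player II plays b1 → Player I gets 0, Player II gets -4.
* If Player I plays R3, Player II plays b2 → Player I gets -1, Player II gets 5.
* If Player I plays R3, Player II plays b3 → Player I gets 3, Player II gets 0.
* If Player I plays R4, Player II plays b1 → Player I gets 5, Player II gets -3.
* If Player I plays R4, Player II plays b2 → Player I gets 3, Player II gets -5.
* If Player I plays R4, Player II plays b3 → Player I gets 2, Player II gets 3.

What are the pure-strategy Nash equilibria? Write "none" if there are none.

Mark each player's best response to every combination of opponents' strategies; a profile where every player is best-responding is a pure Nash equilibrium.
Player I against b1: payoffs -1, -4, 0, 5 → best response R4.
Player I against b2: payoffs -5, 4, -1, 3 → best response R2.
Player I against b3: payoffs -1, -3, 3, 2 → best response R3.
Player II against R1: payoffs 3, -1, 4 → best response b3.
Player II against R2: payoffs -5, 1, 3 → best response b3.
Player II against R3: payoffs -4, 5, 0 → best response b2.
Player II against R4: payoffs -3, -5, 3 → best response b3.
No profile is a mutual best response for all players.

There is no pure-strategy Nash equilibrium.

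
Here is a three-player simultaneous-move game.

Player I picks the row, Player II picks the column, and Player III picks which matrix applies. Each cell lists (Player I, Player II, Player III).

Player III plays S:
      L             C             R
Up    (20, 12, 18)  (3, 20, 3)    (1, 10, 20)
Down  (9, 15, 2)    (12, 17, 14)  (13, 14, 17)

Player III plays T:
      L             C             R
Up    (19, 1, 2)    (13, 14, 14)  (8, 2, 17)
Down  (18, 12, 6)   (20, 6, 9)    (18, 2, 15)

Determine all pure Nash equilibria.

(Up, L, S): Player II can switch to C (12 → 20). Not NE.
(Up, L, T): Player II can switch to C (1 → 14). Not NE.
(Up, C, S): Player I can switch to Down (3 → 12). Not NE.
(Up, C, T): Player I can switch to Down (13 → 20). Not NE.
(Up, R, S): Player I can switch to Down (1 → 13). Not NE.
(Up, R, T): Player I can switch to Down (8 → 18). Not NE.
(Down, L, S): Player I can switch to Up (9 → 20). Not NE.
(Down, L, T): Player I can switch to Up (18 → 19). Not NE.
(Down, C, S): Player I gets 12, best alternative 3; Player II gets 17, best alternative 15; Player III gets 14, best alternative 9. No profitable deviation — NE.
(The remaining 3 profiles each have a profitable deviation by the same check.)

Pure NE: (Down, C, S)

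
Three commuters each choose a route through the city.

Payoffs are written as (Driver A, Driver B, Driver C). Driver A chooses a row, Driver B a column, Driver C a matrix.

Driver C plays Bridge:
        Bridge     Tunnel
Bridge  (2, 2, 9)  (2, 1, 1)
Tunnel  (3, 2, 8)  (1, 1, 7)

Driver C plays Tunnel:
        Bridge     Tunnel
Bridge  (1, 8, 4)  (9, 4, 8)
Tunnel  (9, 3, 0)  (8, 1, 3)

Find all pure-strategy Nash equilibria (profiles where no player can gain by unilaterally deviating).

Pure NE: (Tunnel, Bridge, Bridge)

Driver A against (Bridge, Bridge): payoffs 2, 3 → best response Tunnel.
Driver A against (Bridge, Tunnel): payoffs 1, 9 → best response Tunnel.
Driver A against (Tunnel, Bridge): payoffs 2, 1 → best response Bridge.
Driver A against (Tunnel, Tunnel): payoffs 9, 8 → best response Bridge.
Driver B against (Bridge, Bridge): payoffs 2, 1 → best response Bridge.
Driver B against (Bridge, Tunnel): payoffs 8, 4 → best response Bridge.
Driver B against (Tunnel, Bridge): payoffs 2, 1 → best response Bridge.
Driver B against (Tunnel, Tunnel): payoffs 3, 1 → best response Bridge.
Driver C against (Bridge, Bridge): payoffs 9, 4 → best response Bridge.
Driver C against (Bridge, Tunnel): payoffs 1, 8 → best response Tunnel.
Driver C against (Tunnel, Bridge): payoffs 8, 0 → best response Bridge.
Driver C against (Tunnel, Tunnel): payoffs 7, 3 → best response Bridge.
Mutual best responses: (Tunnel, Bridge, Bridge).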